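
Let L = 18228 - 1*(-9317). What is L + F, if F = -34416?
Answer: -6871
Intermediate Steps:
L = 27545 (L = 18228 + 9317 = 27545)
L + F = 27545 - 34416 = -6871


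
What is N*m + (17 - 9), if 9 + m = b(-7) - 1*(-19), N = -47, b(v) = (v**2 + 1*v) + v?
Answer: -2107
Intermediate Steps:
b(v) = v**2 + 2*v (b(v) = (v**2 + v) + v = (v + v**2) + v = v**2 + 2*v)
m = 45 (m = -9 + (-7*(2 - 7) - 1*(-19)) = -9 + (-7*(-5) + 19) = -9 + (35 + 19) = -9 + 54 = 45)
N*m + (17 - 9) = -47*45 + (17 - 9) = -2115 + 8 = -2107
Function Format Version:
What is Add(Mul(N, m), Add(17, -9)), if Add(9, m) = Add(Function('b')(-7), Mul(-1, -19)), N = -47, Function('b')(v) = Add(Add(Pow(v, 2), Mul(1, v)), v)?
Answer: -2107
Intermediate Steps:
Function('b')(v) = Add(Pow(v, 2), Mul(2, v)) (Function('b')(v) = Add(Add(Pow(v, 2), v), v) = Add(Add(v, Pow(v, 2)), v) = Add(Pow(v, 2), Mul(2, v)))
m = 45 (m = Add(-9, Add(Mul(-7, Add(2, -7)), Mul(-1, -19))) = Add(-9, Add(Mul(-7, -5), 19)) = Add(-9, Add(35, 19)) = Add(-9, 54) = 45)
Add(Mul(N, m), Add(17, -9)) = Add(Mul(-47, 45), Add(17, -9)) = Add(-2115, 8) = -2107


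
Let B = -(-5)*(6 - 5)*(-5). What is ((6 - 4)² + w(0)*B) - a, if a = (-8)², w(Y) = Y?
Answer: -60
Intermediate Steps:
B = -25 (B = -(-5)*(-5) = -1*(-5)*(-5) = 5*(-5) = -25)
a = 64
((6 - 4)² + w(0)*B) - a = ((6 - 4)² + 0*(-25)) - 1*64 = (2² + 0) - 64 = (4 + 0) - 64 = 4 - 64 = -60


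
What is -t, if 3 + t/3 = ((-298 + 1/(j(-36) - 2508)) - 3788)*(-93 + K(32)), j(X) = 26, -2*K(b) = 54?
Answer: -1825450371/1241 ≈ -1.4710e+6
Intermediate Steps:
K(b) = -27 (K(b) = -1/2*54 = -27)
t = 1825450371/1241 (t = -9 + 3*(((-298 + 1/(26 - 2508)) - 3788)*(-93 - 27)) = -9 + 3*(((-298 + 1/(-2482)) - 3788)*(-120)) = -9 + 3*(((-298 - 1/2482) - 3788)*(-120)) = -9 + 3*((-739637/2482 - 3788)*(-120)) = -9 + 3*(-10141453/2482*(-120)) = -9 + 3*(608487180/1241) = -9 + 1825461540/1241 = 1825450371/1241 ≈ 1.4710e+6)
-t = -1*1825450371/1241 = -1825450371/1241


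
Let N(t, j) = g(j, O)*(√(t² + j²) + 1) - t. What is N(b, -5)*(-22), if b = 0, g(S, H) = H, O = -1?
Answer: 132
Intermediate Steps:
N(t, j) = -1 - t - √(j² + t²) (N(t, j) = -(√(t² + j²) + 1) - t = -(√(j² + t²) + 1) - t = -(1 + √(j² + t²)) - t = (-1 - √(j² + t²)) - t = -1 - t - √(j² + t²))
N(b, -5)*(-22) = (-1 - 1*0 - √((-5)² + 0²))*(-22) = (-1 + 0 - √(25 + 0))*(-22) = (-1 + 0 - √25)*(-22) = (-1 + 0 - 1*5)*(-22) = (-1 + 0 - 5)*(-22) = -6*(-22) = 132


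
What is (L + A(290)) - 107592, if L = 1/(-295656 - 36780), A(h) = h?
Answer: -35671047673/332436 ≈ -1.0730e+5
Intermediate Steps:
L = -1/332436 (L = 1/(-332436) = -1/332436 ≈ -3.0081e-6)
(L + A(290)) - 107592 = (-1/332436 + 290) - 107592 = 96406439/332436 - 107592 = -35671047673/332436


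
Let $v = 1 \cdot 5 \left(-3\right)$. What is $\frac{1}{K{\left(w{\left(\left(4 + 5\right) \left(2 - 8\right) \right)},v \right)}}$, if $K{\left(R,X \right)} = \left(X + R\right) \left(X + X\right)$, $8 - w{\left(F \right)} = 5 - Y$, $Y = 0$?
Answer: $\frac{1}{360} \approx 0.0027778$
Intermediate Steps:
$w{\left(F \right)} = 3$ ($w{\left(F \right)} = 8 - \left(5 - 0\right) = 8 - \left(5 + 0\right) = 8 - 5 = 3$)
$v = -15$ ($v = 5 \left(-3\right) = -15$)
$K{\left(R,X \right)} = 2 X \left(R + X\right)$ ($K{\left(R,X \right)} = \left(R + X\right) 2 X = 2 X \left(R + X\right)$)
$\frac{1}{K{\left(w{\left(\left(4 + 5\right) \left(2 - 8\right) \right)},v \right)}} = \frac{1}{2 \left(-15\right) \left(3 - 15\right)} = \frac{1}{2 \left(-15\right) \left(-12\right)} = \frac{1}{360}$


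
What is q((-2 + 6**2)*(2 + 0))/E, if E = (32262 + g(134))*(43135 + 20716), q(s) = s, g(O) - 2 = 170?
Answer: 34/1035471667 ≈ 3.2835e-8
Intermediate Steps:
g(O) = 172 (g(O) = 2 + 170 = 172)
E = 2070943334 (E = (32262 + 172)*(43135 + 20716) = 32434*63851 = 2070943334)
q((-2 + 6**2)*(2 + 0))/E = ((-2 + 6**2)*(2 + 0))/2070943334 = ((-2 + 36)*2)*(1/2070943334) = (34*2)*(1/2070943334) = 68*(1/2070943334) = 34/1035471667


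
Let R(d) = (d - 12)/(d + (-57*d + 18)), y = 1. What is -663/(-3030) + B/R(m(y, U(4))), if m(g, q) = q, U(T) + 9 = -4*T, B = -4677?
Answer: 6698314037/37370 ≈ 1.7924e+5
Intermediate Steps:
U(T) = -9 - 4*T
R(d) = (-12 + d)/(18 - 56*d) (R(d) = (-12 + d)/(d + (18 - 57*d)) = (-12 + d)/(18 - 56*d))
-663/(-3030) + B/R(m(y, U(4))) = -663/(-3030) - 4677*2*(-9 + 28*(-9 - 4*4))/(12 - (-9 - 4*4)) = -663*(-1/3030) - 4677*2*(-9 + 28*(-9 - 16))/(12 - (-9 - 16)) = 221/1010 - 4677*2*(-9 + 28*(-25))/(12 - 1*(-25)) = 221/1010 - 4677*2*(-9 - 700)/(12 + 25) = 221/1010 - 4677/((½)*37/(-709)) = 221/1010 - 4677/((½)*(-1/709)*37) = 221/1010 - 4677/(-37/1418) = 221/1010 - 4677*(-1418/37) = 221/1010 + 6631986/37 = 6698314037/37370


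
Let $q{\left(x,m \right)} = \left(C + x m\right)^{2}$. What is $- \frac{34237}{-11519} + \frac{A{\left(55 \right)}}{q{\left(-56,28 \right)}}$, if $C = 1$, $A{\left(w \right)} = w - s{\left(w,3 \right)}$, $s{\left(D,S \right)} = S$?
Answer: $\frac{84069175881}{28284777791} \approx 2.9722$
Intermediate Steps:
$A{\left(w \right)} = -3 + w$ ($A{\left(w \right)} = w - 3 = -3 + w$)
$q{\left(x,m \right)} = \left(1 + m x\right)^{2}$ ($q{\left(x,m \right)} = \left(1 + x m\right)^{2} = \left(1 + m x\right)^{2}$)
$- \frac{34237}{-11519} + \frac{A{\left(55 \right)}}{q{\left(-56,28 \right)}} = - \frac{34237}{-11519} + \frac{-3 + 55}{\left(1 + 28 \left(-56\right)\right)^{2}} = \left(-34237\right) \left(- \frac{1}{11519}\right) + \frac{52}{\left(1 - 1568\right)^{2}} = \frac{34237}{11519} + \frac{52}{\left(-1567\right)^{2}} = \frac{34237}{11519} + \frac{52}{2455489} = \frac{84069175881}{28284777791}$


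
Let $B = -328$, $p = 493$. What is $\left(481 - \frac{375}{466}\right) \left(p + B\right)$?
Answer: $\frac{36922215}{466} \approx 79232.0$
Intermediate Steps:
$\left(481 - \frac{375}{466}\right) \left(p + B\right) = \left(481 - \frac{375}{466}\right) \left(493 - 328\right) = \left(481 - \frac{375}{466}\right) 165 = \frac{223771}{466} \cdot 165 = \frac{36922215}{466}$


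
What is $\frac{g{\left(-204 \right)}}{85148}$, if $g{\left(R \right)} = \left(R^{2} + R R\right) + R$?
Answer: $\frac{20757}{21287} \approx 0.9751$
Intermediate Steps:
$g{\left(R \right)} = R + 2 R^{2}$ ($g{\left(R \right)} = \left(R^{2} + R^{2}\right) + R = 2 R^{2} + R = R + 2 R^{2}$)
$\frac{g{\left(-204 \right)}}{85148} = \frac{\left(-204\right) \left(1 + 2 \left(-204\right)\right)}{85148} = - 204 \left(1 - 408\right) \frac{1}{85148} = \left(-204\right) \left(-407\right) \frac{1}{85148} = 83028 \cdot \frac{1}{85148} = \frac{20757}{21287}$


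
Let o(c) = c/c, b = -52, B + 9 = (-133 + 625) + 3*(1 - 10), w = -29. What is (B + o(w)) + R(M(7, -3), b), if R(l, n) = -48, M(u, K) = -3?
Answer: 409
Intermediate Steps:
B = 456 (B = -9 + ((-133 + 625) + 3*(1 - 10)) = -9 + (492 + 3*(-9)) = -9 + (492 - 27) = -9 + 465 = 456)
o(c) = 1
(B + o(w)) + R(M(7, -3), b) = (456 + 1) - 48 = 457 - 48 = 409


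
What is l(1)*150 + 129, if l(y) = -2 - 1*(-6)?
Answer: 729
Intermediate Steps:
l(y) = 4 (l(y) = -2 + 6 = 4)
l(1)*150 + 129 = 4*150 + 129 = 600 + 129 = 729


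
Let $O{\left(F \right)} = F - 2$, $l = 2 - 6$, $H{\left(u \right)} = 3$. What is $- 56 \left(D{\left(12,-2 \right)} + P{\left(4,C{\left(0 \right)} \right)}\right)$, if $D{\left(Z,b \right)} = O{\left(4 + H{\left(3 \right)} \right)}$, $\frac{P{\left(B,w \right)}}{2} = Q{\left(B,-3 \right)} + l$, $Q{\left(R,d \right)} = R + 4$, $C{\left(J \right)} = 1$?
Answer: $-728$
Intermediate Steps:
$Q{\left(R,d \right)} = 4 + R$
$l = -4$ ($l = 2 - 6 = -4$)
$P{\left(B,w \right)} = 2 B$ ($P{\left(B,w \right)} = 2 \left(\left(4 + B\right) - 4\right) = 2 B$)
$O{\left(F \right)} = -2 + F$
$D{\left(Z,b \right)} = 5$ ($D{\left(Z,b \right)} = -2 + \left(4 + 3\right) = -2 + 7 = 5$)
$- 56 \left(D{\left(12,-2 \right)} + P{\left(4,C{\left(0 \right)} \right)}\right) = - 56 \left(5 + 2 \cdot 4\right) = - 56 \left(5 + 8\right) = \left(-56\right) 13 = -728$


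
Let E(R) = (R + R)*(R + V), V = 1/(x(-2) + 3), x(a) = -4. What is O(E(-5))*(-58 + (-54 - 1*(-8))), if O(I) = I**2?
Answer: -374400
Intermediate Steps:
V = -1 (V = 1/(-4 + 3) = 1/(-1) = -1)
E(R) = 2*R*(-1 + R) (E(R) = (R + R)*(R - 1) = (2*R)*(-1 + R) = 2*R*(-1 + R))
O(E(-5))*(-58 + (-54 - 1*(-8))) = (2*(-5)*(-1 - 5))**2*(-58 + (-54 - 1*(-8))) = (2*(-5)*(-6))**2*(-58 + (-54 + 8)) = 60**2*(-58 - 46) = 3600*(-104) = -374400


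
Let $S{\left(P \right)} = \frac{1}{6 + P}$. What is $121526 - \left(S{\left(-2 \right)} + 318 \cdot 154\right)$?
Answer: $\frac{290215}{4} \approx 72554.0$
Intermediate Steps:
$121526 - \left(S{\left(-2 \right)} + 318 \cdot 154\right) = 121526 - \left(\frac{1}{6 - 2} + 318 \cdot 154\right) = 121526 - \left(\frac{1}{4} + 48972\right) = 121526 - \frac{195889}{4} = \frac{290215}{4}$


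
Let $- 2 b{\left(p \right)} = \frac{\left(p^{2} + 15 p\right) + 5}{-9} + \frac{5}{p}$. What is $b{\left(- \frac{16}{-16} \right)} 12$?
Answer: $-16$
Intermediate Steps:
$b{\left(p \right)} = \frac{5}{18} - \frac{5}{2 p} + \frac{p^{2}}{18} + \frac{5 p}{6}$ ($b{\left(p \right)} = - \frac{\frac{\left(p^{2} + 15 p\right) + 5}{-9} + \frac{5}{p}}{2} = - \frac{\left(5 + p^{2} + 15 p\right) \left(- \frac{1}{9}\right) + \frac{5}{p}}{2} = - \frac{\left(- \frac{5}{9} - \frac{5 p}{3} - \frac{p^{2}}{9}\right) + \frac{5}{p}}{2} = - \frac{- \frac{5}{9} + \frac{5}{p} - \frac{5 p}{3} - \frac{p^{2}}{9}}{2} = \frac{5}{18} - \frac{5}{2 p} + \frac{p^{2}}{18} + \frac{5 p}{6}$)
$b{\left(- \frac{16}{-16} \right)} 12 = \frac{-45 + - \frac{16}{-16} \left(5 + \left(- \frac{16}{-16}\right)^{2} + 15 \left(- \frac{16}{-16}\right)\right)}{18 \left(- \frac{16}{-16}\right)} 12 = \frac{-45 + \left(-16\right) \left(- \frac{1}{16}\right) \left(5 + \left(\left(-16\right) \left(- \frac{1}{16}\right)\right)^{2} + 15 \left(\left(-16\right) \left(- \frac{1}{16}\right)\right)\right)}{18 \left(\left(-16\right) \left(- \frac{1}{16}\right)\right)} 12 = \frac{-45 + 1 \left(5 + 1^{2} + 15 \cdot 1\right)}{18 \cdot 1} \cdot 12 = \frac{1}{18} \cdot 1 \left(-45 + 1 \left(5 + 1 + 15\right)\right) 12 = \frac{1}{18} \cdot 1 \left(-45 + 1 \cdot 21\right) 12 = \frac{1}{18} \cdot 1 \left(-45 + 21\right) 12 = \frac{1}{18} \cdot 1 \left(-24\right) 12 = \left(- \frac{4}{3}\right) 12 = -16$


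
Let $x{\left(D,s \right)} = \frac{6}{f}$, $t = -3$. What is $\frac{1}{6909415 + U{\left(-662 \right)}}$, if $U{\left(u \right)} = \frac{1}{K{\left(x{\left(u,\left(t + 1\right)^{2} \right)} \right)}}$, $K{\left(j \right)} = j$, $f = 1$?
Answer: $\frac{6}{41456491} \approx 1.4473 \cdot 10^{-7}$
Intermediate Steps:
$x{\left(D,s \right)} = 6$ ($x{\left(D,s \right)} = \frac{6}{1} = 6 \cdot 1 = 6$)
$U{\left(u \right)} = \frac{1}{6}$
$\frac{1}{6909415 + U{\left(-662 \right)}} = \frac{1}{6909415 + \frac{1}{6}} = \frac{1}{\frac{41456491}{6}} = \frac{6}{41456491}$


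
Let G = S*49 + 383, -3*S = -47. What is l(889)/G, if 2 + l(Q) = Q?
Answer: 2661/3452 ≈ 0.77086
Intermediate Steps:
S = 47/3 (S = -⅓*(-47) = 47/3 ≈ 15.667)
l(Q) = -2 + Q
G = 3452/3 (G = (47/3)*49 + 383 = 2303/3 + 383 = 3452/3 ≈ 1150.7)
l(889)/G = (-2 + 889)/(3452/3) = 887*(3/3452) = 2661/3452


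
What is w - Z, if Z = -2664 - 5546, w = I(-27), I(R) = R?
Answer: 8183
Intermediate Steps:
w = -27
Z = -8210
w - Z = -27 - 1*(-8210) = -27 + 8210 = 8183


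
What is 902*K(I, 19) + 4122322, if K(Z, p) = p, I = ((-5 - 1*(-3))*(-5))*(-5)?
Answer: 4139460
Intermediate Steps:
I = -50 (I = ((-5 + 3)*(-5))*(-5) = -2*(-5)*(-5) = 10*(-5) = -50)
902*K(I, 19) + 4122322 = 902*19 + 4122322 = 17138 + 4122322 = 4139460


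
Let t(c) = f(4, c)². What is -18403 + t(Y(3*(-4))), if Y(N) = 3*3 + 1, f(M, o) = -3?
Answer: -18394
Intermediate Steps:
Y(N) = 10 (Y(N) = 9 + 1 = 10)
t(c) = 9 (t(c) = (-3)² = 9)
-18403 + t(Y(3*(-4))) = -18403 + 9 = -18394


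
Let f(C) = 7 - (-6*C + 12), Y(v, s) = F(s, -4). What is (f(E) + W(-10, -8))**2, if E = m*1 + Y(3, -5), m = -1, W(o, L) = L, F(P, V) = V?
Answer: 1849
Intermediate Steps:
Y(v, s) = -4
E = -5 (E = -1*1 - 4 = -1 - 4 = -5)
f(C) = -5 + 6*C (f(C) = 7 - (12 - 6*C) = 7 + (-12 + 6*C) = -5 + 6*C)
(f(E) + W(-10, -8))**2 = ((-5 + 6*(-5)) - 8)**2 = ((-5 - 30) - 8)**2 = (-35 - 8)**2 = (-43)**2 = 1849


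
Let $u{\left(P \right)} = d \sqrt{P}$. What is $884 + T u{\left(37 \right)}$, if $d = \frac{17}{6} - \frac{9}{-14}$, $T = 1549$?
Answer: $884 + \frac{113077 \sqrt{37}}{21} \approx 33637.0$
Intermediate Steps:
$d = \frac{73}{21}$ ($d = 17 \cdot \frac{1}{6} - - \frac{9}{14} = \frac{17}{6} + \frac{9}{14} = \frac{73}{21} \approx 3.4762$)
$u{\left(P \right)} = \frac{73 \sqrt{P}}{21}$
$884 + T u{\left(37 \right)} = 884 + 1549 \frac{73 \sqrt{37}}{21} = 884 + \frac{113077 \sqrt{37}}{21}$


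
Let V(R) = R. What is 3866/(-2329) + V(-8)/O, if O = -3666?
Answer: -7077062/4269057 ≈ -1.6578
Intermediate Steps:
3866/(-2329) + V(-8)/O = 3866/(-2329) - 8/(-3666) = 3866*(-1/2329) - 8*(-1/3666) = -3866/2329 + 4/1833 = -7077062/4269057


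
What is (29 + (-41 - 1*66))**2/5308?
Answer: 1521/1327 ≈ 1.1462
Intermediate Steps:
(29 + (-41 - 1*66))**2/5308 = (29 + (-41 - 66))**2*(1/5308) = (29 - 107)**2*(1/5308) = (-78)**2*(1/5308) = 6084*(1/5308) = 1521/1327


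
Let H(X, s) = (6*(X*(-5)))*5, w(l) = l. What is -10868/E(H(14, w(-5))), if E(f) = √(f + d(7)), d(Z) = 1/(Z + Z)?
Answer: 10868*I*√411586/29399 ≈ 237.16*I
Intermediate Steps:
d(Z) = 1/(2*Z)
H(X, s) = -150*X (H(X, s) = (6*(-5*X))*5 = -30*X*5 = -150*X)
E(f) = √(1/14 + f) (E(f) = √(f + (½)/7) = √(f + (½)*(⅐)) = √(f + 1/14) = √(1/14 + f))
-10868/E(H(14, w(-5))) = -10868*14/√(14 + 196*(-150*14)) = -10868*14/√(14 + 196*(-2100)) = -10868*14/√(14 - 411600) = -10868*(-I*√411586/29399) = -(-10868)*I*√411586/29399 = 10868*I*√411586/29399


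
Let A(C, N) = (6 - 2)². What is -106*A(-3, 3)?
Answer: -1696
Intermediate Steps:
A(C, N) = 16 (A(C, N) = 4² = 16)
-106*A(-3, 3) = -106*16 = -1696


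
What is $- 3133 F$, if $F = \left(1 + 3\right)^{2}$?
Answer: $-50128$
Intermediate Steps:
$F = 16$ ($F = 4^{2} = 16$)
$- 3133 F = \left(-3133\right) 16 = -50128$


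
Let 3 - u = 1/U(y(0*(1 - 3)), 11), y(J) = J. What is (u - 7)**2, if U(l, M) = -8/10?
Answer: 121/16 ≈ 7.5625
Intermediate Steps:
U(l, M) = -4/5 (U(l, M) = -8*1/10 = -4/5)
u = 17/4 (u = 3 - 1/(-4/5) = 3 - 1*(-5/4) = 3 + 5/4 = 17/4 ≈ 4.2500)
(u - 7)**2 = (17/4 - 7)**2 = (-11/4)**2 = 121/16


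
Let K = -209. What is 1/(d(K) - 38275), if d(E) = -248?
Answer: -1/38523 ≈ -2.5959e-5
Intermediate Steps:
1/(d(K) - 38275) = 1/(-248 - 38275) = 1/(-38523) = -1/38523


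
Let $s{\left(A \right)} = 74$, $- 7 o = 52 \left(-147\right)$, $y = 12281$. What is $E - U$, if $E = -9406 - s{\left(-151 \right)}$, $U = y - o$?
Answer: $-20669$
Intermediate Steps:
$o = 1092$ ($o = - \frac{52 \left(-147\right)}{7} = \left(- \frac{1}{7}\right) \left(-7644\right) = 1092$)
$U = 11189$ ($U = 12281 - 1092 = 11189$)
$E = -9480$ ($E = -9406 - 74 = -9480$)
$E - U = -9480 - 11189 = -20669$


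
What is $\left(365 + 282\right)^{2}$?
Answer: $418609$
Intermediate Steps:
$\left(365 + 282\right)^{2} = 647^{2} = 418609$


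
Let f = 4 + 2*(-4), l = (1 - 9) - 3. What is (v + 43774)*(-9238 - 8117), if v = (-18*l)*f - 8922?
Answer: -591111300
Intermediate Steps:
l = -11 (l = -8 - 3 = -11)
f = -4 (f = 4 - 8 = -4)
v = -9714 (v = -18*(-11)*(-4) - 8922 = 198*(-4) - 8922 = -792 - 8922 = -9714)
(v + 43774)*(-9238 - 8117) = (-9714 + 43774)*(-9238 - 8117) = 34060*(-17355) = -591111300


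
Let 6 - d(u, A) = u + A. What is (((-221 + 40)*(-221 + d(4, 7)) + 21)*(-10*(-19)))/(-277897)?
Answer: -7776130/277897 ≈ -27.982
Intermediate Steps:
d(u, A) = 6 - A - u (d(u, A) = 6 - (u + A) = 6 - (A + u) = 6 + (-A - u) = 6 - A - u)
(((-221 + 40)*(-221 + d(4, 7)) + 21)*(-10*(-19)))/(-277897) = (((-221 + 40)*(-221 + (6 - 1*7 - 1*4)) + 21)*(-10*(-19)))/(-277897) = ((-181*(-221 + (6 - 7 - 4)) + 21)*190)*(-1/277897) = ((-181*(-221 - 5) + 21)*190)*(-1/277897) = ((-181*(-226) + 21)*190)*(-1/277897) = ((40906 + 21)*190)*(-1/277897) = (40927*190)*(-1/277897) = 7776130*(-1/277897) = -7776130/277897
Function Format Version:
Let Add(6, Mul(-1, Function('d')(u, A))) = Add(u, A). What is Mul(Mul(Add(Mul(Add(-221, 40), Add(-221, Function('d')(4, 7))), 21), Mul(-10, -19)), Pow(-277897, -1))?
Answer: Rational(-7776130, 277897) ≈ -27.982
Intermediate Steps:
Function('d')(u, A) = Add(6, Mul(-1, A), Mul(-1, u)) (Function('d')(u, A) = Add(6, Mul(-1, Add(u, A))) = Add(6, Mul(-1, Add(A, u))) = Add(6, Add(Mul(-1, A), Mul(-1, u))) = Add(6, Mul(-1, A), Mul(-1, u)))
Mul(Mul(Add(Mul(Add(-221, 40), Add(-221, Function('d')(4, 7))), 21), Mul(-10, -19)), Pow(-277897, -1)) = Mul(Mul(Add(Mul(Add(-221, 40), Add(-221, Add(6, Mul(-1, 7), Mul(-1, 4)))), 21), Mul(-10, -19)), Pow(-277897, -1)) = Mul(Mul(Add(Mul(-181, Add(-221, Add(6, -7, -4))), 21), 190), Rational(-1, 277897)) = Mul(Mul(Add(Mul(-181, Add(-221, -5)), 21), 190), Rational(-1, 277897)) = Mul(Mul(Add(Mul(-181, -226), 21), 190), Rational(-1, 277897)) = Mul(Mul(Add(40906, 21), 190), Rational(-1, 277897)) = Mul(Mul(40927, 190), Rational(-1, 277897)) = Mul(7776130, Rational(-1, 277897)) = Rational(-7776130, 277897)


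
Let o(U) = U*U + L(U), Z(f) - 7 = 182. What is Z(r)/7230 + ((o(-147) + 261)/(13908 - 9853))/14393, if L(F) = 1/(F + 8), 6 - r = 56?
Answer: 103683281089/3910245477770 ≈ 0.026516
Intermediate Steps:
r = -50 (r = 6 - 1*56 = 6 - 56 = -50)
L(F) = 1/(8 + F)
Z(f) = 189 (Z(f) = 7 + 182 = 189)
o(U) = U² + 1/(8 + U) (o(U) = U*U + 1/(8 + U) = U² + 1/(8 + U))
Z(r)/7230 + ((o(-147) + 261)/(13908 - 9853))/14393 = 189/7230 + (((1 + (-147)²*(8 - 147))/(8 - 147) + 261)/(13908 - 9853))/14393 = 189*(1/7230) + (((1 + 21609*(-139))/(-139) + 261)/4055)*(1/14393) = 63/2410 + ((-(1 - 3003651)/139 + 261)*(1/4055))*(1/14393) = 63/2410 + ((-1/139*(-3003650) + 261)*(1/4055))*(1/14393) = 63/2410 + ((3003650/139 + 261)*(1/4055))*(1/14393) = 63/2410 + ((3039929/139)*(1/4055))*(1/14393) = 63/2410 + (3039929/563645)*(1/14393) = 63/2410 + 3039929/8112542485 = 103683281089/3910245477770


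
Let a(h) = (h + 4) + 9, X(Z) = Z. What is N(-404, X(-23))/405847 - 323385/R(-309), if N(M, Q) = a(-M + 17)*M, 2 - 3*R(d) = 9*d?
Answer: -394222456373/1129472201 ≈ -349.03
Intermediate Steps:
a(h) = 13 + h (a(h) = (4 + h) + 9 = 13 + h)
R(d) = ⅔ - 3*d
N(M, Q) = M*(30 - M) (N(M, Q) = (13 + (-M + 17))*M = (13 + (17 - M))*M = (30 - M)*M = M*(30 - M))
N(-404, X(-23))/405847 - 323385/R(-309) = -404*(30 - 1*(-404))/405847 - 323385/(⅔ - 3*(-309)) = -404*(30 + 404)*(1/405847) - 323385/(⅔ + 927) = -404*434*(1/405847) - 323385/2783/3 = -175336*1/405847 - 323385*3/2783 = -175336/405847 - 970155/2783 = -394222456373/1129472201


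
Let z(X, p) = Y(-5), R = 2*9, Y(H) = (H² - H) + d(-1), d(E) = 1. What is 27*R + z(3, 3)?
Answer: 517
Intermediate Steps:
Y(H) = 1 + H² - H (Y(H) = (H² - H) + 1 = 1 + H² - H)
R = 18
z(X, p) = 31 (z(X, p) = 1 + (-5)² - 1*(-5) = 1 + 25 + 5 = 31)
27*R + z(3, 3) = 27*18 + 31 = 486 + 31 = 517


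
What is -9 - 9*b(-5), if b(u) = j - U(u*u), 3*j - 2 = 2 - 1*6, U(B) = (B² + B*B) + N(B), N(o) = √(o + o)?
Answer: 11247 + 45*√2 ≈ 11311.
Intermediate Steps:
N(o) = √2*√o (N(o) = √(2*o) = √2*√o)
U(B) = 2*B² + √2*√B (U(B) = (B² + B*B) + √2*√B = (B² + B²) + √2*√B = 2*B² + √2*√B)
j = -⅔ (j = ⅔ + (2 - 1*6)/3 = ⅔ + (2 - 6)/3 = ⅔ + (⅓)*(-4) = ⅔ - 4/3 = -⅔ ≈ -0.66667)
b(u) = -⅔ - 2*u⁴ - √2*√(u²) (b(u) = -⅔ - (2*(u*u)² + √2*√(u*u)) = -⅔ - (2*(u²)² + √2*√(u²)) = -⅔ - (2*u⁴ + √2*√(u²)) = -⅔ + (-2*u⁴ - √2*√(u²)) = -⅔ - 2*u⁴ - √2*√(u²))
-9 - 9*b(-5) = -9 - 9*(-⅔ - 2*(-5)⁴ - √2*√((-5)²)) = -9 - 9*(-⅔ - 2*625 - √2*√25) = -9 - 9*(-⅔ - 1250 - 1*√2*5) = -9 - 9*(-⅔ - 1250 - 5*√2) = -9 - 9*(-3752/3 - 5*√2) = -9 + (11256 + 45*√2) = 11247 + 45*√2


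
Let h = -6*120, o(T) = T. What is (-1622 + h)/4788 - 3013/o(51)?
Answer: -2424281/40698 ≈ -59.568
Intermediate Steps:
h = -720
(-1622 + h)/4788 - 3013/o(51) = (-1622 - 720)/4788 - 3013/51 = -2342*1/4788 - 3013*1/51 = -1171/2394 - 3013/51 = -2424281/40698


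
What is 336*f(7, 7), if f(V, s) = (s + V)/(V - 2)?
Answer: 4704/5 ≈ 940.80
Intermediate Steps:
f(V, s) = (V + s)/(-2 + V)
336*f(7, 7) = 336*((7 + 7)/(-2 + 7)) = 336*(14/5) = 4704/5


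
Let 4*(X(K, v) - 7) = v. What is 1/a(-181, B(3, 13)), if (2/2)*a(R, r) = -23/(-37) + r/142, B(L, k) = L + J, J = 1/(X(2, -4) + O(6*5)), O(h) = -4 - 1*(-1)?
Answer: 7881/5084 ≈ 1.5502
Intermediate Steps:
X(K, v) = 7 + v/4
O(h) = -3 (O(h) = -4 + 1 = -3)
J = 1/3 (J = 1/((7 + (1/4)*(-4)) - 3) = 1/((7 - 1) - 3) = 1/(6 - 3) = 1/3 ≈ 0.33333)
B(L, k) = 1/3 + L (B(L, k) = L + 1/3 = 1/3 + L)
a(R, r) = 23/37 + r/142 (a(R, r) = -23/(-37) + r/142 = -23*(-1/37) + r*(1/142) = 23/37 + r/142)
1/a(-181, B(3, 13)) = 1/(23/37 + (1/3 + 3)/142) = 1/(23/37 + (1/142)*(10/3)) = 1/(23/37 + 5/213) = 1/(5084/7881) = 7881/5084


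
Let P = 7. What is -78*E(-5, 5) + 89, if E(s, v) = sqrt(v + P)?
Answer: 89 - 156*sqrt(3) ≈ -181.20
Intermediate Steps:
E(s, v) = sqrt(7 + v) (E(s, v) = sqrt(v + 7) = sqrt(7 + v))
-78*E(-5, 5) + 89 = -78*sqrt(7 + 5) + 89 = -156*sqrt(3) + 89 = 89 - 156*sqrt(3)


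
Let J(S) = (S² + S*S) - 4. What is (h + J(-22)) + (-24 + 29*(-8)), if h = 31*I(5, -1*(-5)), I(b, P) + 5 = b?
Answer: 708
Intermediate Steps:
I(b, P) = -5 + b
h = 0 (h = 31*(-5 + 5) = 31*0 = 0)
J(S) = -4 + 2*S² (J(S) = (S² + S²) - 4 = 2*S² - 4 = -4 + 2*S²)
(h + J(-22)) + (-24 + 29*(-8)) = (0 + (-4 + 2*(-22)²)) + (-24 + 29*(-8)) = (0 + (-4 + 2*484)) + (-24 - 232) = (0 + (-4 + 968)) - 256 = (0 + 964) - 256 = 964 - 256 = 708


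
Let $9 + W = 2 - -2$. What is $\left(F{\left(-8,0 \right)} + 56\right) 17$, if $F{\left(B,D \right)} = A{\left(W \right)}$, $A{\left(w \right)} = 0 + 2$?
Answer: $986$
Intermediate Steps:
$W = -5$ ($W = -9 + \left(2 - -2\right) = -9 + \left(2 + 2\right) = -9 + 4 = -5$)
$A{\left(w \right)} = 2$
$F{\left(B,D \right)} = 2$
$\left(F{\left(-8,0 \right)} + 56\right) 17 = \left(2 + 56\right) 17 = 58 \cdot 17 = 986$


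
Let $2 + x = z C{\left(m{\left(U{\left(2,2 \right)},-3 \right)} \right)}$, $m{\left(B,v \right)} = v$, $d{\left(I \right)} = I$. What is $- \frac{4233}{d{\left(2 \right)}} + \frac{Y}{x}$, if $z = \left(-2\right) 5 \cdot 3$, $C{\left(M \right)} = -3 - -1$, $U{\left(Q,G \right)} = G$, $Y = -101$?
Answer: $- \frac{61429}{29} \approx -2118.2$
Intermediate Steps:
$C{\left(M \right)} = -2$ ($C{\left(M \right)} = -3 + 1 = -2$)
$z = -30$ ($z = \left(-10\right) 3 = -30$)
$x = 58$ ($x = -2 - -60 = -2 + 60 = 58$)
$- \frac{4233}{d{\left(2 \right)}} + \frac{Y}{x} = - \frac{4233}{2} - \frac{101}{58} = - \frac{61429}{29}$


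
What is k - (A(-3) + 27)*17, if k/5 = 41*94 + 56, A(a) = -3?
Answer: 19142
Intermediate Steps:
k = 19550 (k = 5*(41*94 + 56) = 5*(3854 + 56) = 5*3910 = 19550)
k - (A(-3) + 27)*17 = 19550 - (-3 + 27)*17 = 19550 - 24*17 = 19550 - 1*408 = 19550 - 408 = 19142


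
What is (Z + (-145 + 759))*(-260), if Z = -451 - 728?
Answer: 146900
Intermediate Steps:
Z = -1179
(Z + (-145 + 759))*(-260) = (-1179 + (-145 + 759))*(-260) = (-1179 + 614)*(-260) = -565*(-260) = 146900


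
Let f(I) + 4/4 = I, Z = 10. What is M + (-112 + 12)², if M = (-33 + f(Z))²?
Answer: 10576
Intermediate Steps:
f(I) = -1 + I
M = 576 (M = (-33 + (-1 + 10))² = (-33 + 9)² = (-24)² = 576)
M + (-112 + 12)² = 576 + (-112 + 12)² = 576 + (-100)² = 576 + 10000 = 10576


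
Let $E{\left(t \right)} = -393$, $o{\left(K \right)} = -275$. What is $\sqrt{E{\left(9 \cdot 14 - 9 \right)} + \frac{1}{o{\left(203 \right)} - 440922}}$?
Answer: $\frac{i \sqrt{76499334015134}}{441197} \approx 19.824 i$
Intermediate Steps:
$\sqrt{E{\left(9 \cdot 14 - 9 \right)} + \frac{1}{o{\left(203 \right)} - 440922}} = \sqrt{-393 + \frac{1}{-275 - 440922}} = \sqrt{-393 + \frac{1}{-441197}} = \sqrt{-393 - \frac{1}{441197}} = \sqrt{- \frac{173390422}{441197}} = \frac{i \sqrt{76499334015134}}{441197}$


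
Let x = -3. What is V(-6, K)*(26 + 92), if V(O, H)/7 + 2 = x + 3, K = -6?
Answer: -1652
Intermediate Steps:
V(O, H) = -14 (V(O, H) = -14 + 7*(-3 + 3) = -14 + 7*0 = -14 + 0 = -14)
V(-6, K)*(26 + 92) = -14*(26 + 92) = -14*118 = -1652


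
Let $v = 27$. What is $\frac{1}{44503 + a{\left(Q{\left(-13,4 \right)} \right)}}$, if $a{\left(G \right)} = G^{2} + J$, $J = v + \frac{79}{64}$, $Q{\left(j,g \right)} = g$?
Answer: $\frac{64}{2851023} \approx 2.2448 \cdot 10^{-5}$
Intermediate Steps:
$J = \frac{1807}{64}$ ($J = 27 + \frac{79}{64} = \frac{1807}{64} \approx 28.234$)
$a{\left(G \right)} = \frac{1807}{64} + G^{2}$ ($a{\left(G \right)} = G^{2} + \frac{1807}{64} = \frac{1807}{64} + G^{2}$)
$\frac{1}{44503 + a{\left(Q{\left(-13,4 \right)} \right)}} = \frac{1}{44503 + \left(\frac{1807}{64} + 4^{2}\right)} = \frac{1}{44503 + \left(\frac{1807}{64} + 16\right)} = \frac{1}{44503 + \frac{2831}{64}} = \frac{1}{\frac{2851023}{64}} = \frac{64}{2851023}$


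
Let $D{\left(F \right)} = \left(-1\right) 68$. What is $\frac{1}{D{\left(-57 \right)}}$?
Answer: $- \frac{1}{68} \approx -0.014706$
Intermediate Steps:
$D{\left(F \right)} = -68$
$\frac{1}{D{\left(-57 \right)}} = \frac{1}{-68} = - \frac{1}{68}$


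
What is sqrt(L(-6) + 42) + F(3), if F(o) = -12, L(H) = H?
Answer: -6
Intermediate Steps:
sqrt(L(-6) + 42) + F(3) = sqrt(-6 + 42) - 12 = sqrt(36) - 12 = 6 - 12 = -6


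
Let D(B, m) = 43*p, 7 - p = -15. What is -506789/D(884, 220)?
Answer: -506789/946 ≈ -535.72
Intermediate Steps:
p = 22 (p = 7 - 1*(-15) = 7 + 15 = 22)
D(B, m) = 946 (D(B, m) = 43*22 = 946)
-506789/D(884, 220) = -506789/946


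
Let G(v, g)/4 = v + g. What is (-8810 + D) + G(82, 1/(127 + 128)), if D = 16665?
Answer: 2086669/255 ≈ 8183.0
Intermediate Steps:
G(v, g) = 4*g + 4*v (G(v, g) = 4*(v + g) = 4*(g + v) = 4*g + 4*v)
(-8810 + D) + G(82, 1/(127 + 128)) = (-8810 + 16665) + (4/(127 + 128) + 4*82) = 7855 + (4/255 + 328) = 7855 + 83644/255 = 2086669/255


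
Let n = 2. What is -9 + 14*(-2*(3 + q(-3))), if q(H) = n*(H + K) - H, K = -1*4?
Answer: 215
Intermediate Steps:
K = -4
q(H) = -8 + H (q(H) = 2*(H - 4) - H = 2*(-4 + H) - H = (-8 + 2*H) - H = -8 + H)
-9 + 14*(-2*(3 + q(-3))) = -9 + 14*(-2*(3 + (-8 - 3))) = -9 + 14*(-2*(3 - 11)) = -9 + 14*(-2*(-8)) = -9 + 14*16 = -9 + 224 = 215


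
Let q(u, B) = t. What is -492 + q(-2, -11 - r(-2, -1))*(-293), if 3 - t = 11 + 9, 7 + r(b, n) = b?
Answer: 4489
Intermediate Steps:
r(b, n) = -7 + b
t = -17 (t = 3 - (11 + 9) = 3 - 1*20 = 3 - 20 = -17)
q(u, B) = -17
-492 + q(-2, -11 - r(-2, -1))*(-293) = -492 - 17*(-293) = -492 + 4981 = 4489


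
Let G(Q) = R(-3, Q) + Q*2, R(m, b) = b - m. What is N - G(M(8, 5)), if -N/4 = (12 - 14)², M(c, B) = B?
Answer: -34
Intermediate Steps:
G(Q) = 3 + 3*Q (G(Q) = (Q - 1*(-3)) + Q*2 = (Q + 3) + 2*Q = (3 + Q) + 2*Q = 3 + 3*Q)
N = -16 (N = -4*(12 - 14)² = -4*(-2)² = -4*4 = -16)
N - G(M(8, 5)) = -16 - (3 + 3*5) = -16 - (3 + 15) = -16 - 1*18 = -16 - 18 = -34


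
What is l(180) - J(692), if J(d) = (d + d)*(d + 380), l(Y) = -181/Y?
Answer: -267056821/180 ≈ -1.4836e+6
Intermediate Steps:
J(d) = 2*d*(380 + d) (J(d) = (2*d)*(380 + d) = 2*d*(380 + d))
l(180) - J(692) = -181/180 - 2*692*(380 + 692) = -181*1/180 - 2*692*1072 = -181/180 - 1*1483648 = -181/180 - 1483648 = -267056821/180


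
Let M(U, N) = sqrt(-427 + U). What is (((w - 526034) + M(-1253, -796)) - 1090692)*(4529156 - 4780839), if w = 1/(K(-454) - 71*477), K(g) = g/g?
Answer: 13780158367142711/33866 - 1006732*I*sqrt(105) ≈ 4.069e+11 - 1.0316e+7*I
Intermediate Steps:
K(g) = 1
w = -1/33866 (w = 1/(1 - 71*477) = 1/(1 - 33867) = 1/(-33866) = -1/33866 ≈ -2.9528e-5)
(((w - 526034) + M(-1253, -796)) - 1090692)*(4529156 - 4780839) = (((-1/33866 - 526034) + sqrt(-427 - 1253)) - 1090692)*(4529156 - 4780839) = ((-17814667445/33866 + sqrt(-1680)) - 1090692)*(-251683) = ((-17814667445/33866 + 4*I*sqrt(105)) - 1090692)*(-251683) = (-54752042717/33866 + 4*I*sqrt(105))*(-251683) = 13780158367142711/33866 - 1006732*I*sqrt(105)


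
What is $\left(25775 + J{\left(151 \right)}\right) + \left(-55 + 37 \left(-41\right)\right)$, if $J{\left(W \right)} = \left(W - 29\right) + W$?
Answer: $24476$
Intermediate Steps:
$J{\left(W \right)} = -29 + 2 W$ ($J{\left(W \right)} = \left(-29 + W\right) + W = -29 + 2 W$)
$\left(25775 + J{\left(151 \right)}\right) + \left(-55 + 37 \left(-41\right)\right) = \left(25775 + \left(-29 + 2 \cdot 151\right)\right) + \left(-55 + 37 \left(-41\right)\right) = \left(25775 + \left(-29 + 302\right)\right) - 1572 = \left(25775 + 273\right) - 1572 = 26048 - 1572 = 24476$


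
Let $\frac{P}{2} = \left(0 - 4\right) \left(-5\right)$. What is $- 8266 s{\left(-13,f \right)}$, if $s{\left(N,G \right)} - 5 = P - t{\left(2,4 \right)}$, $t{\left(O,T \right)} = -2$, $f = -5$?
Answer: $-388502$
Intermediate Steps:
$P = 40$ ($P = 2 \left(0 - 4\right) \left(-5\right) = 2 \left(\left(-4\right) \left(-5\right)\right) = 2 \cdot 20 = 40$)
$s{\left(N,G \right)} = 47$ ($s{\left(N,G \right)} = 5 + \left(40 - -2\right) = 5 + \left(40 + 2\right) = 5 + 42 = 47$)
$- 8266 s{\left(-13,f \right)} = \left(-8266\right) 47 = -388502$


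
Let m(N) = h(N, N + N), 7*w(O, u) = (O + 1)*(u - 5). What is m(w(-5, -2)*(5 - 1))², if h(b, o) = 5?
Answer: 25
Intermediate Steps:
w(O, u) = (1 + O)*(-5 + u)/7 (w(O, u) = ((O + 1)*(u - 5))/7 = ((1 + O)*(-5 + u))/7 = (1 + O)*(-5 + u)/7)
m(N) = 5
m(w(-5, -2)*(5 - 1))² = 5² = 25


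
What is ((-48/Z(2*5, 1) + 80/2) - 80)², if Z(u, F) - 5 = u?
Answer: 46656/25 ≈ 1866.2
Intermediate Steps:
Z(u, F) = 5 + u
((-48/Z(2*5, 1) + 80/2) - 80)² = ((-48/(5 + 2*5) + 80/2) - 80)² = ((-48/(5 + 10) + 80*(½)) - 80)² = ((-48/15 + 40) - 80)² = ((-48*1/15 + 40) - 80)² = ((-16/5 + 40) - 80)² = (184/5 - 80)² = (-216/5)² = 46656/25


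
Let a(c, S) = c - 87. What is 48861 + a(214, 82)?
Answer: 48988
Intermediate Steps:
a(c, S) = -87 + c
48861 + a(214, 82) = 48861 + (-87 + 214) = 48861 + 127 = 48988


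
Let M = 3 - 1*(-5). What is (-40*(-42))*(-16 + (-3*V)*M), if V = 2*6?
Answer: -510720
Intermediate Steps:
V = 12
M = 8 (M = 3 + 5 = 8)
(-40*(-42))*(-16 + (-3*V)*M) = (-40*(-42))*(-16 - 3*12*8) = 1680*(-16 - 36*8) = 1680*(-16 - 288) = 1680*(-304) = -510720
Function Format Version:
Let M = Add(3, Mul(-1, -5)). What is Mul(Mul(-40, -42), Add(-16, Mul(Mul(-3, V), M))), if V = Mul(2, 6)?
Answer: -510720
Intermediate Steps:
V = 12
M = 8 (M = Add(3, 5) = 8)
Mul(Mul(-40, -42), Add(-16, Mul(Mul(-3, V), M))) = Mul(Mul(-40, -42), Add(-16, Mul(Mul(-3, 12), 8))) = Mul(1680, Add(-16, Mul(-36, 8))) = Mul(1680, Add(-16, -288)) = Mul(1680, -304) = -510720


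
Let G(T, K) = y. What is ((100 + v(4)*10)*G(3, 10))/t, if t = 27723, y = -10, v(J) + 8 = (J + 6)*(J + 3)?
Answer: -2400/9241 ≈ -0.25971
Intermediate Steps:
v(J) = -8 + (3 + J)*(6 + J) (v(J) = -8 + (J + 6)*(J + 3) = -8 + (6 + J)*(3 + J) = -8 + (3 + J)*(6 + J))
G(T, K) = -10
((100 + v(4)*10)*G(3, 10))/t = ((100 + (10 + 4² + 9*4)*10)*(-10))/27723 = ((100 + (10 + 16 + 36)*10)*(-10))*(1/27723) = ((100 + 62*10)*(-10))*(1/27723) = ((100 + 620)*(-10))*(1/27723) = (720*(-10))*(1/27723) = -7200*1/27723 = -2400/9241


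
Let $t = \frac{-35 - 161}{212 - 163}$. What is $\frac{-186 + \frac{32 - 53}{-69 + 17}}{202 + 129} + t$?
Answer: $- \frac{78499}{17212} \approx -4.5607$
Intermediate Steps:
$t = -4$ ($t = - \frac{196}{49} = \left(-196\right) \frac{1}{49} = -4$)
$\frac{-186 + \frac{32 - 53}{-69 + 17}}{202 + 129} + t = \frac{-186 + \frac{32 - 53}{-69 + 17}}{202 + 129} - 4 = \frac{-186 - \frac{21}{-52}}{331} - 4 = \left(-186 - - \frac{21}{52}\right) \frac{1}{331} - 4 = \left(-186 + \frac{21}{52}\right) \frac{1}{331} - 4 = \left(- \frac{9651}{52}\right) \frac{1}{331} - 4 = - \frac{9651}{17212} - 4 = - \frac{78499}{17212}$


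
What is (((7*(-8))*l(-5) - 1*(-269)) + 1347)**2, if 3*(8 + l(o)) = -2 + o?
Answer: 43349056/9 ≈ 4.8166e+6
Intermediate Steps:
l(o) = -26/3 + o/3 (l(o) = -8 + (-2 + o)/3 = -8 + (-2/3 + o/3) = -26/3 + o/3)
(((7*(-8))*l(-5) - 1*(-269)) + 1347)**2 = (((7*(-8))*(-26/3 + (1/3)*(-5)) - 1*(-269)) + 1347)**2 = ((-56*(-26/3 - 5/3) + 269) + 1347)**2 = ((-56*(-31/3) + 269) + 1347)**2 = ((1736/3 + 269) + 1347)**2 = (2543/3 + 1347)**2 = (6584/3)**2 = 43349056/9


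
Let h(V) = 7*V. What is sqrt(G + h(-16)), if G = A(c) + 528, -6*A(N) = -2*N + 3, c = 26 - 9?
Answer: 19*sqrt(42)/6 ≈ 20.522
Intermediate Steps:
c = 17
A(N) = -1/2 + N/3 (A(N) = -(-2*N + 3)/6 = -(3 - 2*N)/6 = -1/2 + N/3)
G = 3199/6 (G = (-1/2 + (1/3)*17) + 528 = (-1/2 + 17/3) + 528 = 31/6 + 528 = 3199/6 ≈ 533.17)
sqrt(G + h(-16)) = sqrt(3199/6 + 7*(-16)) = sqrt(3199/6 - 112) = sqrt(2527/6) = 19*sqrt(42)/6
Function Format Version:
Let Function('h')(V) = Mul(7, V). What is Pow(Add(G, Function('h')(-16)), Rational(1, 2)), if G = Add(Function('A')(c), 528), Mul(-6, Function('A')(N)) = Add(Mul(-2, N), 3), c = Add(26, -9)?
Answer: Mul(Rational(19, 6), Pow(42, Rational(1, 2))) ≈ 20.522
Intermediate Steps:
c = 17
Function('A')(N) = Add(Rational(-1, 2), Mul(Rational(1, 3), N)) (Function('A')(N) = Mul(Rational(-1, 6), Add(Mul(-2, N), 3)) = Mul(Rational(-1, 6), Add(3, Mul(-2, N))) = Add(Rational(-1, 2), Mul(Rational(1, 3), N)))
G = Rational(3199, 6) (G = Add(Add(Rational(-1, 2), Mul(Rational(1, 3), 17)), 528) = Add(Add(Rational(-1, 2), Rational(17, 3)), 528) = Add(Rational(31, 6), 528) = Rational(3199, 6) ≈ 533.17)
Pow(Add(G, Function('h')(-16)), Rational(1, 2)) = Pow(Add(Rational(3199, 6), Mul(7, -16)), Rational(1, 2)) = Pow(Add(Rational(3199, 6), -112), Rational(1, 2)) = Pow(Rational(2527, 6), Rational(1, 2)) = Mul(Rational(19, 6), Pow(42, Rational(1, 2)))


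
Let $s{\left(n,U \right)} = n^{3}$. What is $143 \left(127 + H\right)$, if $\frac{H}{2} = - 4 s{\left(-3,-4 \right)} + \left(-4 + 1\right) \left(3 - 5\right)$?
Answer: $50765$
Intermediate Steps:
$H = 228$ ($H = 2 \left(- 4 \left(-3\right)^{3} + \left(-4 + 1\right) \left(3 - 5\right)\right) = 2 \left(\left(-4\right) \left(-27\right) - -6\right) = 2 \left(108 + 6\right) = 2 \cdot 114 = 228$)
$143 \left(127 + H\right) = 143 \left(127 + 228\right) = 143 \cdot 355 = 50765$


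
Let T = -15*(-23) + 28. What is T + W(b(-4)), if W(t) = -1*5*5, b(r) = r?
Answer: 348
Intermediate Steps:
T = 373 (T = 345 + 28 = 373)
W(t) = -25 (W(t) = -5*5 = -25)
T + W(b(-4)) = 373 - 25 = 348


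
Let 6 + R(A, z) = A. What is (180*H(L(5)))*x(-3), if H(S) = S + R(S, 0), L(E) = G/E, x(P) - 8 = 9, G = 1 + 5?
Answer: -11016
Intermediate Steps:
R(A, z) = -6 + A
G = 6
x(P) = 17 (x(P) = 8 + 9 = 17)
L(E) = 6/E
H(S) = -6 + 2*S (H(S) = S + (-6 + S) = -6 + 2*S)
(180*H(L(5)))*x(-3) = (180*(-6 + 2*(6/5)))*17 = (180*(-6 + 12/5))*17 = (180*(-18/5))*17 = -648*17 = -11016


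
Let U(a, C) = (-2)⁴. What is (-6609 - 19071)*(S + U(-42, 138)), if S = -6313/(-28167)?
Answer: -3911791600/9389 ≈ -4.1664e+5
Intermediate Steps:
S = 6313/28167 (S = -6313*(-1/28167) = 6313/28167 ≈ 0.22413)
U(a, C) = 16
(-6609 - 19071)*(S + U(-42, 138)) = (-6609 - 19071)*(6313/28167 + 16) = -25680*456985/28167 = -3911791600/9389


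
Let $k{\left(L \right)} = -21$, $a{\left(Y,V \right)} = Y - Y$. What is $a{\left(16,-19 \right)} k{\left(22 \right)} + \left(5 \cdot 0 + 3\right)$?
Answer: $3$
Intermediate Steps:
$a{\left(Y,V \right)} = 0$
$a{\left(16,-19 \right)} k{\left(22 \right)} + \left(5 \cdot 0 + 3\right) = 0 \left(-21\right) + \left(5 \cdot 0 + 3\right) = 0 + \left(0 + 3\right) = 0 + 3 = 3$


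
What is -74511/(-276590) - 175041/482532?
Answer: -122163219/1308465940 ≈ -0.093364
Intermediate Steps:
-74511/(-276590) - 175041/482532 = -74511*(-1/276590) - 175041*1/482532 = 4383/16270 - 58347/160844 = -122163219/1308465940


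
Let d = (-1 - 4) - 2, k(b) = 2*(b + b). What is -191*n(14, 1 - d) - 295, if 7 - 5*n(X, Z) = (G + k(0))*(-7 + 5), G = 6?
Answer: -5104/5 ≈ -1020.8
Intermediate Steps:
k(b) = 4*b (k(b) = 2*(2*b) = 4*b)
d = -7 (d = -5 - 2 = -7)
n(X, Z) = 19/5 (n(X, Z) = 7/5 - (6 + 4*0)*(-7 + 5)/5 = 7/5 - (6 + 0)*(-2)/5 = 7/5 - 6*(-2)/5 = 7/5 - 1/5*(-12) = 7/5 + 12/5 = 19/5)
-191*n(14, 1 - d) - 295 = -191*19/5 - 295 = -3629/5 - 295 = -5104/5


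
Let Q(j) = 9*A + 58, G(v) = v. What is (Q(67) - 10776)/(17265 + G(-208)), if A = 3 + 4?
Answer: -10655/17057 ≈ -0.62467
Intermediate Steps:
A = 7
Q(j) = 121 (Q(j) = 9*7 + 58 = 63 + 58 = 121)
(Q(67) - 10776)/(17265 + G(-208)) = (121 - 10776)/(17265 - 208) = -10655/17057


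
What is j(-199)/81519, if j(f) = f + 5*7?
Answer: -164/81519 ≈ -0.0020118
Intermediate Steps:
j(f) = 35 + f (j(f) = f + 35 = 35 + f)
j(-199)/81519 = (35 - 199)/81519 = -164*1/81519 = -164/81519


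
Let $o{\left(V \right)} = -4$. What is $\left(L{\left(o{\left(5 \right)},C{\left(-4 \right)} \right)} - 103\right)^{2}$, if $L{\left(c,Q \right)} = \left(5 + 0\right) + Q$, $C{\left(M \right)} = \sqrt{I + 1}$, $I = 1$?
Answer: $\left(-98 + \sqrt{2}\right)^{2} \approx 9328.8$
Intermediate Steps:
$C{\left(M \right)} = \sqrt{2}$ ($C{\left(M \right)} = \sqrt{1 + 1} = \sqrt{2}$)
$L{\left(c,Q \right)} = 5 + Q$
$\left(L{\left(o{\left(5 \right)},C{\left(-4 \right)} \right)} - 103\right)^{2} = \left(\left(5 + \sqrt{2}\right) - 103\right)^{2} = \left(-98 + \sqrt{2}\right)^{2}$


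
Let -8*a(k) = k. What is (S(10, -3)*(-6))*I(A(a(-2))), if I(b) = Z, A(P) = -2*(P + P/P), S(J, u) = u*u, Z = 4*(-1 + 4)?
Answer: -648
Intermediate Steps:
a(k) = -k/8
Z = 12 (Z = 4*3 = 12)
S(J, u) = u²
A(P) = -2 - 2*P (A(P) = -2*(P + 1) = -2*(1 + P) = -2 - 2*P)
I(b) = 12
(S(10, -3)*(-6))*I(A(a(-2))) = ((-3)²*(-6))*12 = (9*(-6))*12 = -54*12 = -648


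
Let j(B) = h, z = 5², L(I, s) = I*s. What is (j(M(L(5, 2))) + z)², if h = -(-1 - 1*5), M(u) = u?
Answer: 961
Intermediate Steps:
z = 25
h = 6 (h = -(-1 - 5) = -1*(-6) = 6)
j(B) = 6
(j(M(L(5, 2))) + z)² = (6 + 25)² = 31² = 961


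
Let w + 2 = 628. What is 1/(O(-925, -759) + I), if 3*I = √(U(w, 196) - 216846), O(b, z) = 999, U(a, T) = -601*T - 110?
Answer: 2997/3105587 - 4*I*√20922/3105587 ≈ 0.00096503 - 0.0001863*I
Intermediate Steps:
w = 626 (w = -2 + 628 = 626)
U(a, T) = -110 - 601*T
I = 4*I*√20922/3 (I = √((-110 - 601*196) - 216846)/3 = √((-110 - 117796) - 216846)/3 = √(-117906 - 216846)/3 = √(-334752)/3 = (4*I*√20922)/3 = 4*I*√20922/3 ≈ 192.86*I)
1/(O(-925, -759) + I) = 1/(999 + 4*I*√20922/3)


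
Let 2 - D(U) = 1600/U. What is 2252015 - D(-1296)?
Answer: 182412953/81 ≈ 2.2520e+6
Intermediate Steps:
D(U) = 2 - 1600/U
2252015 - D(-1296) = 2252015 - (2 - 1600/(-1296)) = 2252015 - (2 - 1600*(-1/1296)) = 2252015 - (2 + 100/81) = 2252015 - 1*262/81 = 2252015 - 262/81 = 182412953/81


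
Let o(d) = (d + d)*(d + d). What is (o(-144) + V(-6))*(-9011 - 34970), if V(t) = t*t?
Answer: -3649543380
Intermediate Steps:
o(d) = 4*d**2 (o(d) = (2*d)*(2*d) = 4*d**2)
V(t) = t**2
(o(-144) + V(-6))*(-9011 - 34970) = (4*(-144)**2 + (-6)**2)*(-9011 - 34970) = (4*20736 + 36)*(-43981) = (82944 + 36)*(-43981) = 82980*(-43981) = -3649543380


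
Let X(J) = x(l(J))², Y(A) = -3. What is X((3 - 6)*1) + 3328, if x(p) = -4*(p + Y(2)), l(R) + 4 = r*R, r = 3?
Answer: 7424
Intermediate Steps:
l(R) = -4 + 3*R
x(p) = 12 - 4*p (x(p) = -4*(p - 3) = -4*(-3 + p) = 12 - 4*p)
X(J) = (28 - 12*J)² (X(J) = (12 - 4*(-4 + 3*J))² = (12 + (16 - 12*J))² = (28 - 12*J)²)
X((3 - 6)*1) + 3328 = 16*(-7 + 3*((3 - 6)*1))² + 3328 = 16*(-7 + 3*(-3*1))² + 3328 = 16*(-7 + 3*(-3))² + 3328 = 16*(-7 - 9)² + 3328 = 16*(-16)² + 3328 = 16*256 + 3328 = 4096 + 3328 = 7424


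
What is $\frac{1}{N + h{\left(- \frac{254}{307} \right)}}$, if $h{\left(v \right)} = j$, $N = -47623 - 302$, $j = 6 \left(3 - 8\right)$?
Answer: $- \frac{1}{47955} \approx -2.0853 \cdot 10^{-5}$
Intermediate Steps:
$j = -30$ ($j = 6 \left(-5\right) = -30$)
$N = -47925$
$h{\left(v \right)} = -30$
$\frac{1}{N + h{\left(- \frac{254}{307} \right)}} = \frac{1}{-47925 - 30} = \frac{1}{-47955} = - \frac{1}{47955}$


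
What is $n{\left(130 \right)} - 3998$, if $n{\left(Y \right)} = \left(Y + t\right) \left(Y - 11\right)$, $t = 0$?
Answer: $11472$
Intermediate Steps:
$n{\left(Y \right)} = Y \left(-11 + Y\right)$ ($n{\left(Y \right)} = \left(Y + 0\right) \left(Y - 11\right) = Y \left(-11 + Y\right)$)
$n{\left(130 \right)} - 3998 = 130 \left(-11 + 130\right) - 3998 = 130 \cdot 119 - 3998 = 15470 - 3998 = 11472$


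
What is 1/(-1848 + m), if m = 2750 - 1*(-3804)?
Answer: 1/4706 ≈ 0.00021249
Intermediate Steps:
m = 6554 (m = 2750 + 3804 = 6554)
1/(-1848 + m) = 1/(-1848 + 6554) = 1/4706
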